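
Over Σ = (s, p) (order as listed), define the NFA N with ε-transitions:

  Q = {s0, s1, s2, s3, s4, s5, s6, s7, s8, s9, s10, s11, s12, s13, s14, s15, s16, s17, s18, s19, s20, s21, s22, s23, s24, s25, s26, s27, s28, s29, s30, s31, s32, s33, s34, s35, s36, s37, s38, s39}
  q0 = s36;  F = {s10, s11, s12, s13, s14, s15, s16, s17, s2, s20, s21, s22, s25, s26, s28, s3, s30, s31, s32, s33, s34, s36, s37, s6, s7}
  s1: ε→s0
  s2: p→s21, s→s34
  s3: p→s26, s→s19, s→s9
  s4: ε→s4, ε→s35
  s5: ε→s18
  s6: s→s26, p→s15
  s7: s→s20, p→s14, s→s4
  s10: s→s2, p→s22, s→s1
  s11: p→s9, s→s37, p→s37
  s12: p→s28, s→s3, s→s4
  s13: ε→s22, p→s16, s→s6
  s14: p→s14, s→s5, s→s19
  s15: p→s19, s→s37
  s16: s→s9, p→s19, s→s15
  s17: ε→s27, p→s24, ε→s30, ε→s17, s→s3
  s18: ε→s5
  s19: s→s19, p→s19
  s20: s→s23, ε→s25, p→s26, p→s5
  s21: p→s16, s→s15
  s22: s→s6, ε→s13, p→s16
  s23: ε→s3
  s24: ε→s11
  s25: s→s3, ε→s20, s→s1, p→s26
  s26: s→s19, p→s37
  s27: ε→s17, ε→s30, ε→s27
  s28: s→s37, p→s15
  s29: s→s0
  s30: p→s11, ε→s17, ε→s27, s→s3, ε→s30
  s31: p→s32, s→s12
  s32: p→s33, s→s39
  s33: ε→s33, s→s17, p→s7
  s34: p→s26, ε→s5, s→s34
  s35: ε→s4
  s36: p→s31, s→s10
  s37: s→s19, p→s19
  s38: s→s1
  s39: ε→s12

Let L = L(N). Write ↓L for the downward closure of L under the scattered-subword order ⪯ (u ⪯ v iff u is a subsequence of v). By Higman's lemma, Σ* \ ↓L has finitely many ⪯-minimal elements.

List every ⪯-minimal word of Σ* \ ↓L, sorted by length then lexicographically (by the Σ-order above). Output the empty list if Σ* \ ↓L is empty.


|Q|=40, |F|=25, |δ|=87 (24 ε).
min D↑ (23 st, q0=0, F={16}): 0:s→1,p→2 1:s→3,p→4 2:s→5,p→6 3:s→7,p→8 4:s→9,p→10 5:s→11,p→12 6:s→5,p→13 7:s→7,p→14 8:s→15,p→10 9:s→14,p→15 10:s→15,p→16 11:s→16,p→14 12:s→17,p→15 13:s→18,p→19 14:s→16,p→17 15:s→17,p→16 16:s→16,p→16 17:s→16,p→16 18:s→11,p→20 19:s→21,p→22 20:s→17,p→17 21:s→11,p→14 22:s→16,p→22 [Hopcroft].
'sppp': N↓-sim [37, 31, 15, 5, 1] end={s19} — reject; 4/4 single-dels accept.
'psss': run [37, 33, 24, 10, 2] end={s19,s9} ∉↓L; 4/4 del acc.
'sssps': run [37, 31, 18, 8, 3, 1] end={s19} ∉↓L; 5/5 deletions ∈↓L.
'sspsp': |S_i|=[37, 31, 18, 7, 4, 1] end={s19} rej; 5/5 del acc.
'pspsp': |S_i|=[37, 33, 24, 10, 2, 1] end={s19} rej; 5/5 deletions ∈↓L.
'ppppps': |S_i|=[37, 33, 28, 24, 19, 7, 3] end={s18,s19,s5} ∉↓L; 6/6 del acc.
6 words, ⪯-incomp.

A = [sppp, psss, sssps, sspsp, pspsp, ppppps].


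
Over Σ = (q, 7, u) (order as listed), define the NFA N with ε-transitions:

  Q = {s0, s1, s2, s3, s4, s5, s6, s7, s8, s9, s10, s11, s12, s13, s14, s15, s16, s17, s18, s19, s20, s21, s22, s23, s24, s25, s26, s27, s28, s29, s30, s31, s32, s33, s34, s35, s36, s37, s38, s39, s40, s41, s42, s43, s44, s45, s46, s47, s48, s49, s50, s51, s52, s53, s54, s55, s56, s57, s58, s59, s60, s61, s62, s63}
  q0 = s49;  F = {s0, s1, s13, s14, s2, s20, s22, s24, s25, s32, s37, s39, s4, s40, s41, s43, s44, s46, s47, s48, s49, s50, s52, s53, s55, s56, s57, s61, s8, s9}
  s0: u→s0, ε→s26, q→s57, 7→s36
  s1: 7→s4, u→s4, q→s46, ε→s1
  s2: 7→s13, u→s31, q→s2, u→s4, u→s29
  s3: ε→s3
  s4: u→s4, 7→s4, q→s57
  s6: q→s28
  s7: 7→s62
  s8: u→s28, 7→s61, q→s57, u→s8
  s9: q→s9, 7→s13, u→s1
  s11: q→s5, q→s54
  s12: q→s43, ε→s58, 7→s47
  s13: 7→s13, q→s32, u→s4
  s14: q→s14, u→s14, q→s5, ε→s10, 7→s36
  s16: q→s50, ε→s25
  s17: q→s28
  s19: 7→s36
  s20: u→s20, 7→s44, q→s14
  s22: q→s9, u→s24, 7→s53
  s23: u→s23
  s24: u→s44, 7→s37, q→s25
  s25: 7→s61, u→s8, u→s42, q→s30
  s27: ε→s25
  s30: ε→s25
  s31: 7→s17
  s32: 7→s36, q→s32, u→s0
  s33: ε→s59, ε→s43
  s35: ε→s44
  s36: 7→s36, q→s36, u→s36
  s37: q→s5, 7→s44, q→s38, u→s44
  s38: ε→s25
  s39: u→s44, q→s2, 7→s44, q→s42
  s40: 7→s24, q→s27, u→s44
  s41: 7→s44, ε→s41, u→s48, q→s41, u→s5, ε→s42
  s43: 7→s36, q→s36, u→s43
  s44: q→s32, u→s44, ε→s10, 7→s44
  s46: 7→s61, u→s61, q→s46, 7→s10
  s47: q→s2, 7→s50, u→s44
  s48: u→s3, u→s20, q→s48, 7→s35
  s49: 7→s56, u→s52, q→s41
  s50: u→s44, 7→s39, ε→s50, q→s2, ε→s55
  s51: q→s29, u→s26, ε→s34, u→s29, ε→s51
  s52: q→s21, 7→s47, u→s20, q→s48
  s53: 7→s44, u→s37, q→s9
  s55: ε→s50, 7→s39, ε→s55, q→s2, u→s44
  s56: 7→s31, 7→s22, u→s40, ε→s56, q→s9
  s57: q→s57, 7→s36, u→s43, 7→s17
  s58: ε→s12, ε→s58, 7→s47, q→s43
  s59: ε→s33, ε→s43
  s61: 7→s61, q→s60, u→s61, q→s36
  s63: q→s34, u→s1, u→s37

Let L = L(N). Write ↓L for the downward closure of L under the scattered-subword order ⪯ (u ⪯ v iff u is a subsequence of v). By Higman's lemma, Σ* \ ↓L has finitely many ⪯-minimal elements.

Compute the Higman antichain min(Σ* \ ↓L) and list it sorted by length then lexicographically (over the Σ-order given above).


A = [q7q7, uuq7, 7uq7q, 7ququq, 7777q7].

|Q|=64, |F|=30, |δ|=152 (26 ε).
min D↑ (30 st, q0=0, F={20}): 0:q→1,7→2,u→3 1:q→1,7→4,u→5 2:q→6,7→7,u→8 3:q→5,7→9,u→10 4:q→11,7→4,u→4 5:q→5,7→4,u→10 6:q→6,7→12,u→13 7:q→6,7→14,u→15 8:q→16,7→15,u→4 9:q→17,7→18,u→4 10:q→19,7→4,u→10 11:q→11,7→20,u→21 12:q→11,7→12,u→22 13:q→23,7→22,u→22 14:q→6,7→4,u→24 15:q→16,7→24,u→4 16:q→16,7→25,u→26 17:q→17,7→12,u→22 18:q→17,7→27,u→4 19:q→19,7→20,u→19 20:q→20,7→20,u→20 21:q→28,7→20,u→21 22:q→28,7→22,u→22 23:q→23,7→25,u→25 24:q→16,7→4,u→4 25:q→20,7→25,u→25 26:q→28,7→25,u→26 27:q→17,7→4,u→4 28:q→28,7→20,u→29 29:q→20,7→20,u→29 (ε-aug+det+¬).
'q7q7': run [46, 34, 15, 9, 3] end={s17,s28,s36} — reject; 4/4 deletions ∈↓L.
'uuq7': run [46, 40, 21, 12, 3] end={s17,s28,s36} rej; 4/4 deletions ∈↓L.
'7uq7q': |S_i|=[46, 38, 27, 19, 6, 3] end={s28,s36,s60} — reject; 5/5 del acc.
'7ququq': |S_i|=[46, 38, 26, 17, 9, 4, 2] end={s36,s60} rej; 6/6 del acc.
'7777q7': run [46, 38, 33, 29, 14, 9, 3] end={s17,s28,s36} rej; 6/6 del acc.
5 words, ⪯-incomp.


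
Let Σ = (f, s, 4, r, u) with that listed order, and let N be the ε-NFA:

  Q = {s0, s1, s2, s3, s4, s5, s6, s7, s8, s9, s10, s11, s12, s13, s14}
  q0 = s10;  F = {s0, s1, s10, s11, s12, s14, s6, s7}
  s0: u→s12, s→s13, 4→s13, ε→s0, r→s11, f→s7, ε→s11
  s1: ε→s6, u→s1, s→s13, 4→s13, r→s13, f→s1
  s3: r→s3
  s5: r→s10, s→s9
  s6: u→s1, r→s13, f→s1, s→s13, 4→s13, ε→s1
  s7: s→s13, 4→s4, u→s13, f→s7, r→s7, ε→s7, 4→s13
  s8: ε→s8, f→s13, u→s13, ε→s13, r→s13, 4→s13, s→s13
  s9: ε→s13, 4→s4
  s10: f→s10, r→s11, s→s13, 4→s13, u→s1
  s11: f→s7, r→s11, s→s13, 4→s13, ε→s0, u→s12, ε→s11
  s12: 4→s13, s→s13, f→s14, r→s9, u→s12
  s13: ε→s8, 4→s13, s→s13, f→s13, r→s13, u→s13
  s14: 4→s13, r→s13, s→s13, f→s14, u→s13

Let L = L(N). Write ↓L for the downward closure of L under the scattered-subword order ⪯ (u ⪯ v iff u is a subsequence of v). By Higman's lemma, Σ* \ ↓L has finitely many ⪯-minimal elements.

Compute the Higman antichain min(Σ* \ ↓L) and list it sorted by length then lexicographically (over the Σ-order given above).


Antichain: [s, 4, ur, rfu].

|Q|=15, |F|=8, |δ|=66 (11 ε).
min D↑ (7 st, q0=0, F={1}): 0:f→0,s→1,4→1,r→2,u→3 1:f→1,s→1,4→1,r→1,u→1 2:f→4,s→1,4→1,r→2,u→5 3:f→3,s→1,4→1,r→1,u→3 4:f→4,s→1,4→1,r→4,u→1 5:f→6,s→1,4→1,r→1,u→5 6:f→6,s→1,4→1,r→1,u→1.
's': N↓-sim [12, 2] end={s13,s8} rej; 1/1 single-dels accept.
'4': run [12, 3] end={s13,s4,s8} rej; 1/1 single-dels accept.
'ur': run [12, 8, 4] end={s13,s4,s8,s9} — reject; 2/2 del acc.
'rfu': N↓-sim [12, 9, 5, 2] end={s13,s8} ∉↓L; 3/3 deletions ∈↓L.
4 words, ⪯-incomp.


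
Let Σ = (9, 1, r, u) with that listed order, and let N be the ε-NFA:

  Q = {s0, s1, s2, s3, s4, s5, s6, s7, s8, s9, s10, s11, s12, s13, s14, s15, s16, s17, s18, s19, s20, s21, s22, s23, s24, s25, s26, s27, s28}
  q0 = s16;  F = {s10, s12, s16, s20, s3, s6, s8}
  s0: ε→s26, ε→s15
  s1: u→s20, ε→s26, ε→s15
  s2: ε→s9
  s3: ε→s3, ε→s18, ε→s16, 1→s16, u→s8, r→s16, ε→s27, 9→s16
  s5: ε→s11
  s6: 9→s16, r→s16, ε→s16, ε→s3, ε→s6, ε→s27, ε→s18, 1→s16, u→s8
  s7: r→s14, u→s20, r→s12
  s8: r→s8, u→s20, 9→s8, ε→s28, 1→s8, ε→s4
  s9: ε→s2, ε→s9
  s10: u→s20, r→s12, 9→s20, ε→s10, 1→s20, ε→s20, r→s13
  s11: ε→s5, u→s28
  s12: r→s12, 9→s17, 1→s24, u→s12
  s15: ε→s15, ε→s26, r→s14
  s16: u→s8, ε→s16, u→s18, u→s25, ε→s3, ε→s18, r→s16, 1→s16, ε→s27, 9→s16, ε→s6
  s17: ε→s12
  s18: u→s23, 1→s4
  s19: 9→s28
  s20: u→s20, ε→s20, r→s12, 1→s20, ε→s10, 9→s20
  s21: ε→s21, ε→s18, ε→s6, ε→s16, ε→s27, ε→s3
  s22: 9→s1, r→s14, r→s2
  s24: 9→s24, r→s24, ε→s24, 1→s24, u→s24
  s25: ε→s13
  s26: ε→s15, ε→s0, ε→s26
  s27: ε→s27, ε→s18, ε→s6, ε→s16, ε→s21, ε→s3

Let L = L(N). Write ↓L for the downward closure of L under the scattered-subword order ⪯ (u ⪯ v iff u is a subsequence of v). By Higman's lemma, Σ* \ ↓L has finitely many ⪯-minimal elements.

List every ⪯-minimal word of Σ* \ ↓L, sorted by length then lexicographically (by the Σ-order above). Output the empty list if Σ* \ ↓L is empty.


|Q|=29, |F|=7, |δ|=96 (49 ε).
min D↑ (5 st, q0=0, F={4}): 0:9→0,1→0,r→0,u→1 1:9→1,1→1,r→1,u→2 2:9→2,1→2,r→3,u→2 3:9→3,1→4,r→3,u→3 4:9→4,1→4,r→4,u→4 [Hopcroft].
'uur1': run [17, 12, 7, 4, 1] end={s24} rej; 4/4 single-dels accept.
1 obstructions.

min(Σ*\↓L) = [uur1].


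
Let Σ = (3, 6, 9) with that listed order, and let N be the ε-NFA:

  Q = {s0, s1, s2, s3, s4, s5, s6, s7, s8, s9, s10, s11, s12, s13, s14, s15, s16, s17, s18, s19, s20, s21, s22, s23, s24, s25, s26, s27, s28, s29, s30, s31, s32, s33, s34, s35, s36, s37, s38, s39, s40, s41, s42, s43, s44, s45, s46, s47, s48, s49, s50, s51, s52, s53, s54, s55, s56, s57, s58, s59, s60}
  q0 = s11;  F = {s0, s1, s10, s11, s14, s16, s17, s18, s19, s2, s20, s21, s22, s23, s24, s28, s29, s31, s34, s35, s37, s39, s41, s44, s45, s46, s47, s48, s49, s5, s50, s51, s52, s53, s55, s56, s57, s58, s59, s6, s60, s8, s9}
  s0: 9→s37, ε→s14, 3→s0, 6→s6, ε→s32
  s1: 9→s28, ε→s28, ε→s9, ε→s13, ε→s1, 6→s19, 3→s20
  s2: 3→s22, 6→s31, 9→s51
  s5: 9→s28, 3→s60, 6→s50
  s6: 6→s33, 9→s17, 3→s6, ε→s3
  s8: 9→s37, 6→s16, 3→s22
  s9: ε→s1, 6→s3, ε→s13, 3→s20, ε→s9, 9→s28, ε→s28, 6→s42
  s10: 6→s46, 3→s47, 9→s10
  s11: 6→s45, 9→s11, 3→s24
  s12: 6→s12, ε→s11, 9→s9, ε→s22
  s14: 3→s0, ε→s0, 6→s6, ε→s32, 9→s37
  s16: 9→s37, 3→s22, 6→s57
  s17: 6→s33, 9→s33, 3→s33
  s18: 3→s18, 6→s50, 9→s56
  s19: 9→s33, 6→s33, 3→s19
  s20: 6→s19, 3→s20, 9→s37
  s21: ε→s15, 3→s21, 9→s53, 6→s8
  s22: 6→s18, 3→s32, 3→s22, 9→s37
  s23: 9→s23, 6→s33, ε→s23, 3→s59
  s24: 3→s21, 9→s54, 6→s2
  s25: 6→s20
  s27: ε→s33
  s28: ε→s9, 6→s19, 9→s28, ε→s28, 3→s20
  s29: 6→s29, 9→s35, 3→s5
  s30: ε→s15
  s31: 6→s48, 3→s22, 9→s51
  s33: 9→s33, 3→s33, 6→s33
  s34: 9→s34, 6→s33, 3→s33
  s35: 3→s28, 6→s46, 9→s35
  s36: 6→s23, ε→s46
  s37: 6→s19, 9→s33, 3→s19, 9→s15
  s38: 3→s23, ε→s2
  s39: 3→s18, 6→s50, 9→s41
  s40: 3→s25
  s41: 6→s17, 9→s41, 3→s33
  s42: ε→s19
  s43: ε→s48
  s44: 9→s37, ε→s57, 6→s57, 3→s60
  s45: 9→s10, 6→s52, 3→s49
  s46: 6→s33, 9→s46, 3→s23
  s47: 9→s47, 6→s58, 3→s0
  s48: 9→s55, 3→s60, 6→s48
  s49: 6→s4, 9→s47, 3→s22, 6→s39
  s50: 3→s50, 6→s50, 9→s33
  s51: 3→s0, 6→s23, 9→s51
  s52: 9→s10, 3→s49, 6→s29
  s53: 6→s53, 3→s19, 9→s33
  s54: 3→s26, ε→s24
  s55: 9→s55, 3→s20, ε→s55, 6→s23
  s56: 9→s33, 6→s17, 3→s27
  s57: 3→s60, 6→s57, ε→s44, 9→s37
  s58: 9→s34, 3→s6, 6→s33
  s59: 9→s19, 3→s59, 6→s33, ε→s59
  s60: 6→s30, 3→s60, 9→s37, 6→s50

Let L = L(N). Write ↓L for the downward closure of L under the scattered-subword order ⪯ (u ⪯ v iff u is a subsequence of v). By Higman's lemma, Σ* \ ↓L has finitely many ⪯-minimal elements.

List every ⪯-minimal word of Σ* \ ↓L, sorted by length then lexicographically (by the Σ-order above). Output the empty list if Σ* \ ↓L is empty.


|Q|=61, |F|=43, |δ|=174 (30 ε).
min D↑ (40 st, q0=0, F={20}): 0:3→1,6→2,9→0 1:3→3,6→4,9→1 2:3→5,6→6,9→7 3:3→3,6→8,9→9 4:3→10,6→11,9→12 5:3→10,6→13,9→14 6:3→5,6→15,9→7 7:3→14,6→16,9→7 8:3→10,6→17,9→18 9:3→19,6→9,9→20 10:3→10,6→21,9→18 11:3→10,6→22,9→12 12:3→23,6→24,9→12 13:3→21,6→25,9→26 14:3→23,6→27,9→14 15:3→28,6→15,9→29 16:3→24,6→20,9→16 17:3→10,6→30,9→18 18:3→19,6→19,9→20 19:3→19,6→20,9→20 20:3→20,6→20,9→20 21:3→21,6→25,9→31 22:3→32,6→22,9→33 23:3→23,6→34,9→18 24:3→35,6→20,9→24 25:3→25,6→25,9→20 26:3→20,6→36,9→26 27:3→34,6→20,9→37 28:3→32,6→25,9→38 29:3→38,6→16,9→29 30:3→32,6→30,9→18 31:3→20,6→36,9→20 32:3→32,6→25,9→18 33:3→39,6→24,9→33 34:3→34,6→20,9→36 35:3→35,6→20,9→19 36:3→20,6→20,9→20 37:3→20,6→20,9→37 38:3→39,6→19,9→38 39:3→39,6→19,9→18 [Hopcroft].
'3399': N↓-sim [54, 47, 26, 8, 2] end={s15,s33} rej; 4/4 deletions ∈↓L.
'6966': N↓-sim [54, 49, 29, 11, 1] end={s33} — reject; 4/4 del acc.
'33936': |S_i|=[54, 47, 26, 8, 3, 1] end={s33} — reject; 5/5 single-dels accept.
'63669': run [54, 49, 33, 17, 3, 1] end={s33} — reject; 5/5 single-dels accept.
'63693': |S_i|=[54, 49, 33, 17, 6, 2] end={s27,s33} ∉↓L; 5/5 single-dels accept.
'666369': N↓-sim [54, 49, 46, 35, 22, 8, 1] end={s33} rej; 6/6 deletions ∈↓L.
6 obstructions.

A = [3399, 6966, 33936, 63669, 63693, 666369].


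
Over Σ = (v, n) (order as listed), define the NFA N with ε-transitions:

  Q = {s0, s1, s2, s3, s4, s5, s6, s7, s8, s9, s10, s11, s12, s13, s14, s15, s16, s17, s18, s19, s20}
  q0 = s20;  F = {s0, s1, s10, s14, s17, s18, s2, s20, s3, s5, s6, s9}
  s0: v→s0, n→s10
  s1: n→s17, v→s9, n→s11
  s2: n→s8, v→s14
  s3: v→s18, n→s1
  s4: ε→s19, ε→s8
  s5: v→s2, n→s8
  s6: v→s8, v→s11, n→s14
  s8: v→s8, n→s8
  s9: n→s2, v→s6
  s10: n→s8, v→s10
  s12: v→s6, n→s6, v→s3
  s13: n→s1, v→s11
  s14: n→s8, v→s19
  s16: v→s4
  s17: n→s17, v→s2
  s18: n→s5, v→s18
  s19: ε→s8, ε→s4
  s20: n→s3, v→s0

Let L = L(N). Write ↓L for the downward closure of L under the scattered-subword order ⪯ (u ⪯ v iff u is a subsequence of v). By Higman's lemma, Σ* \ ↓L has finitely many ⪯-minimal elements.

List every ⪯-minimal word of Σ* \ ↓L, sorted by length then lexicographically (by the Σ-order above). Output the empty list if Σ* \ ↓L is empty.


|Q|=21, |F|=12, |δ|=38 (4 ε).
min D↑ (13 st, q0=0, F={6}): 0:v→1,n→2 1:v→1,n→3 2:v→4,n→5 3:v→3,n→6 4:v→4,n→7 5:v→8,n→9 6:v→6,n→6 7:v→10,n→6 8:v→11,n→10 9:v→10,n→9 10:v→12,n→6 11:v→6,n→12 12:v→6,n→6 (ε-aug+det+¬).
'vnn': |S_i|=[16, 12, 7, 1] end={s8} ∉↓L; 3/3 single-dels accept.
'nnvvv': |S_i|=[16, 14, 11, 8, 6, 4] end={s11,s19,s4,s8} ∉↓L; 5/5 single-dels accept.
'nnnvn': run [16, 14, 11, 7, 5, 1] end={s8} rej; 5/5 deletions ∈↓L.
3 minimals (antichain).

A = [vnn, nnvvv, nnnvn].


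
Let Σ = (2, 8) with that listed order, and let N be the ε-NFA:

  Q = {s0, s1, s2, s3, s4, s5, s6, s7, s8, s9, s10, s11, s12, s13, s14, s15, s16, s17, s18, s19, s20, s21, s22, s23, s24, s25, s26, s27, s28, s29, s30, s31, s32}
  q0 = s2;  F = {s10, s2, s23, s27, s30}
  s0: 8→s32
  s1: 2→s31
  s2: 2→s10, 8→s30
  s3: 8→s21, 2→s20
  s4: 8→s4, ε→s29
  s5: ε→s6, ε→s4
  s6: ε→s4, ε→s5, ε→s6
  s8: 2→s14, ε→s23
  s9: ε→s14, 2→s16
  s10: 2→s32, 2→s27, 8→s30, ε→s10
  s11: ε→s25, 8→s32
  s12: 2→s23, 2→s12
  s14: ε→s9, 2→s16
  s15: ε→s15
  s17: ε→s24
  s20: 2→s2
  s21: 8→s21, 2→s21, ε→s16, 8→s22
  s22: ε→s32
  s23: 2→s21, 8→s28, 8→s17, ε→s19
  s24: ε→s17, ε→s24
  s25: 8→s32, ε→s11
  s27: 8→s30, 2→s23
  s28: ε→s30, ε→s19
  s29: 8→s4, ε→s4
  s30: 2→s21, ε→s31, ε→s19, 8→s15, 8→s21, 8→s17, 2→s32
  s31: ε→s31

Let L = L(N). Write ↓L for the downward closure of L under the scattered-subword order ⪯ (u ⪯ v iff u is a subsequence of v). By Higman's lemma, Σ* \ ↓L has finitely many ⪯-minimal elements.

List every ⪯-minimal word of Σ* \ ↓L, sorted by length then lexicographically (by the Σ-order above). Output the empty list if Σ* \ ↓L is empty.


|Q|=33, |F|=5, |δ|=57 (25 ε).
min D↑ (6 st, q0=0, F={4}): 0:2→1,8→2 1:2→3,8→2 2:2→4,8→4 3:2→5,8→2 4:2→4,8→4 5:2→4,8→2 [Hopcroft].
'82': N↓-sim [15, 11, 4] end={s16,s21,s22,s32} — reject; 2/2 single-dels accept.
'88': run [15, 11, 7] end={s15,s16,s17,s21,s22,s24,s32} rej; 2/2 del acc.
'2222': |S_i|=[15, 14, 13, 12, 4] end={s16,s21,s22,s32} rej; 4/4 del acc.
3 minimals (antichain).

min(Σ*\↓L) = [82, 88, 2222].


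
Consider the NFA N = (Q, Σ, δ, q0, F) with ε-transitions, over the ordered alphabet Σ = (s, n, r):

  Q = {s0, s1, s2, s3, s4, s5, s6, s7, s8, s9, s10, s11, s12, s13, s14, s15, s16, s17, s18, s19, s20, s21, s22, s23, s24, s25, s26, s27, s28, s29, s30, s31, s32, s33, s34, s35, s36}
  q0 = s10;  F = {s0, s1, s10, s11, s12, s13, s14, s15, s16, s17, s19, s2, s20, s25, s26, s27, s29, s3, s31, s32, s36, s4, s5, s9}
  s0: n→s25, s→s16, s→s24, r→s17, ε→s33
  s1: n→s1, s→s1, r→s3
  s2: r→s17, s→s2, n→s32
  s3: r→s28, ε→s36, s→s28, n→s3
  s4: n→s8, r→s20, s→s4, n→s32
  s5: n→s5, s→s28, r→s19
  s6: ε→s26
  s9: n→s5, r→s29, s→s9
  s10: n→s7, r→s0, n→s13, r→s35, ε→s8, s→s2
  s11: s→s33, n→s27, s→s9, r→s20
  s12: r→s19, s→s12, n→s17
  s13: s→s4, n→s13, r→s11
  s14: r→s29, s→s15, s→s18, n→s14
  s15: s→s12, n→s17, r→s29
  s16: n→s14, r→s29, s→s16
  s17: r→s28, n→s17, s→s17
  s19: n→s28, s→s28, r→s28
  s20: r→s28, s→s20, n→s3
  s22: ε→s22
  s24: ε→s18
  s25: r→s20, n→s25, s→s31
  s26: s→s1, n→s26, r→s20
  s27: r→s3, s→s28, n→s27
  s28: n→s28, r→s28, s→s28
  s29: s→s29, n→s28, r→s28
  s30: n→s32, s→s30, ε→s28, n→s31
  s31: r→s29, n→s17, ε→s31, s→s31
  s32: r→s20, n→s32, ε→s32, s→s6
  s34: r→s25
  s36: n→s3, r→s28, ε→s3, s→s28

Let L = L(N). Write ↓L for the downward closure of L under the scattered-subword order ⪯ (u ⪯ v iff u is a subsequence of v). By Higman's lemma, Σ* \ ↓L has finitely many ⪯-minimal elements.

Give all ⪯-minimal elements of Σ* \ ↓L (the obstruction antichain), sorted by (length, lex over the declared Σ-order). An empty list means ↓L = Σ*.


A = [srr, rrr, nrns, rsrn, rnsnr, snssrs].

|Q|=37, |F|=24, |δ|=95 (10 ε).
min D↑ (24 st, q0=0, F={12}): 0:s→1,n→2,r→3 1:s→1,n→4,r→5 2:s→6,n→2,r→7 3:s→8,n→9,r→5 4:s→10,n→4,r→11 5:s→5,n→5,r→12 6:s→6,n→4,r→11 7:s→13,n→14,r→11 8:s→8,n→15,r→16 9:s→17,n→9,r→11 10:s→18,n→10,r→11 11:s→11,n→19,r→12 12:s→12,n→12,r→12 13:s→13,n→20,r→16 14:s→12,n→14,r→19 15:s→21,n→15,r→16 16:s→16,n→12,r→12 17:s→17,n→5,r→16 18:s→18,n→18,r→19 19:s→12,n→19,r→12 20:s→12,n→20,r→22 21:s→23,n→5,r→16 22:s→12,n→12,r→12 23:s→23,n→5,r→22.
'srr': N↓-sim [32, 24, 7, 1] end={s28} — reject; 3/3 single-dels accept.
'rrr': run [32, 22, 7, 1] end={s28} rej; 3/3 deletions ∈↓L.
'nrns': |S_i|=[32, 26, 11, 6, 1] end={s28} — reject; 4/4 deletions ∈↓L.
'rsrn': run [32, 22, 17, 3, 1] end={s28} — reject; 4/4 single-dels accept.
'rnsnr': |S_i|=[32, 22, 15, 11, 4, 1] end={s28} — reject; 5/5 single-dels accept.
'snssrs': |S_i|=[32, 24, 17, 13, 9, 4, 1] end={s28} rej; 6/6 single-dels accept.
6 minimals (antichain).


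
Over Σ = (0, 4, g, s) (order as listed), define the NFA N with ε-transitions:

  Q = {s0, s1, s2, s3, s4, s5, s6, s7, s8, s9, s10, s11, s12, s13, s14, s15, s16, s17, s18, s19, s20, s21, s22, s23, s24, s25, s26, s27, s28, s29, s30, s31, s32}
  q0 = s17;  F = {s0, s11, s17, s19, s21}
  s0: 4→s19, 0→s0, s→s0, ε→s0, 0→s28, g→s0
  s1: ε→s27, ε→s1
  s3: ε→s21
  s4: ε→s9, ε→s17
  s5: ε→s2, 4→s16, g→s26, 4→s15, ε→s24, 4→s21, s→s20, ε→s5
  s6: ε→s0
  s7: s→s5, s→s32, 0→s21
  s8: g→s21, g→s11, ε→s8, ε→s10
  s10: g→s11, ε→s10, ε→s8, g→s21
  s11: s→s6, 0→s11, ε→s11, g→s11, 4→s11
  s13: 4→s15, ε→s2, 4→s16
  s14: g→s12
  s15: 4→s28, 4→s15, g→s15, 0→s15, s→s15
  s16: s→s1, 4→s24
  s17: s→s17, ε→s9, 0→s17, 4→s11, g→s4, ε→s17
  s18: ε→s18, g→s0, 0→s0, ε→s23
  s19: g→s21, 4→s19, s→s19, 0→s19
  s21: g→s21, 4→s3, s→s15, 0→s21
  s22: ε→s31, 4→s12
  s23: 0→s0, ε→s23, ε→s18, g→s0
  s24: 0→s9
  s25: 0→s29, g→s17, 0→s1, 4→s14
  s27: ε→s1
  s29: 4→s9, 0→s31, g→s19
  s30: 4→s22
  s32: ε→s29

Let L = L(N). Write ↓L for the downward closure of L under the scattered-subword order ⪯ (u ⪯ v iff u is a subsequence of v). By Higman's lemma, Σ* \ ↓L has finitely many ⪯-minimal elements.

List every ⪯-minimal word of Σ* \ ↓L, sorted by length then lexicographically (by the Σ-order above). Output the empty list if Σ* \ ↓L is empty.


Antichain: [4s4gs].

|Q|=33, |F|=5, |δ|=82 (25 ε).
min D↑ (6 st, q0=0, F={5}): 0:0→0,4→1,g→0,s→0 1:0→1,4→1,g→1,s→2 2:0→2,4→3,g→2,s→2 3:0→3,4→3,g→4,s→3 4:0→4,4→4,g→4,s→5 5:0→5,4→5,g→5,s→5 (ε-aug+det+¬).
'4s4gs': N↓-sim [11, 8, 7, 5, 4, 2] end={s15,s28} — reject; 5/5 del acc.
1 words, ⪯-incomp.


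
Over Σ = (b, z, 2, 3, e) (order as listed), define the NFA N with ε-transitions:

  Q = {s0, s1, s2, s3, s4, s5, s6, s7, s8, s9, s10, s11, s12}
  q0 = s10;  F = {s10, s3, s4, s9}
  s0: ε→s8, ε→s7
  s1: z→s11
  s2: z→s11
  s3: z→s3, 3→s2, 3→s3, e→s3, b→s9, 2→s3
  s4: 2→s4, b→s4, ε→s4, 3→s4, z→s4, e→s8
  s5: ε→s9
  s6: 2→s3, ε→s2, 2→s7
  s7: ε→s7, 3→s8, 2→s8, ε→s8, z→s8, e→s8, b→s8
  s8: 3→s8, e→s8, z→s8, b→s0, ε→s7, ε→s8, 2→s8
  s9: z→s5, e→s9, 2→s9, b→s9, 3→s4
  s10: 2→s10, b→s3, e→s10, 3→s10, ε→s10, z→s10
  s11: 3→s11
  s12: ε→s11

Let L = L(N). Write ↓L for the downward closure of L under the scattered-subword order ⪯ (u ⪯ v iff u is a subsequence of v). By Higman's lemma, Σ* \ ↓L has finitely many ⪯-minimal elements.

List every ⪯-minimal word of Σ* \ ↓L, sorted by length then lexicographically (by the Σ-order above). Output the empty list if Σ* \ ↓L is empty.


A = [bb3e].

|Q|=13, |F|=4, |δ|=47 (11 ε).
min D↑ (5 st, q0=0, F={4}): 0:b→1,z→0,2→0,3→0,e→0 1:b→2,z→1,2→1,3→1,e→1 2:b→2,z→2,2→2,3→3,e→2 3:b→3,z→3,2→3,3→3,e→4 4:b→4,z→4,2→4,3→4,e→4 (ε-aug+det+¬).
'bb3e': N↓-sim [10, 9, 6, 4, 3] end={s0,s7,s8} rej; 4/4 del acc.
1 words, ⪯-incomp.


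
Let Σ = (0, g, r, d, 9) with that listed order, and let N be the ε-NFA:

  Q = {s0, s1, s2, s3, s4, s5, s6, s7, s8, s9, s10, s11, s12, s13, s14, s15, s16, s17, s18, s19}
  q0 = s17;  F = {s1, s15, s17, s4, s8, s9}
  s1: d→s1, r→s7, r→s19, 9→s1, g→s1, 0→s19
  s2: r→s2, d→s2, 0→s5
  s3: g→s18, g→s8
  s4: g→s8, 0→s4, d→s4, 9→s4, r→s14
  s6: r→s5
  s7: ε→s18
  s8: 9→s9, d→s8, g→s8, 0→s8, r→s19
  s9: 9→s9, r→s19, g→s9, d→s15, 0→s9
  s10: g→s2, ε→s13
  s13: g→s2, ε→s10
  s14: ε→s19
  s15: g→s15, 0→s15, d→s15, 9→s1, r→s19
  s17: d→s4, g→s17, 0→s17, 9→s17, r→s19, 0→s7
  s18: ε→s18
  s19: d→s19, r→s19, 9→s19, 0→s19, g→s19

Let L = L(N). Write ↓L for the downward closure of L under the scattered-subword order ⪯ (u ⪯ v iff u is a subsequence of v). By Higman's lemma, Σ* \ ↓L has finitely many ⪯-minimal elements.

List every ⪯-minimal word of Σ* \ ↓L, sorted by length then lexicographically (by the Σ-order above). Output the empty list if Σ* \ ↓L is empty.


|Q|=20, |F|=6, |δ|=50 (5 ε).
min D↑ (7 st, q0=0, F={1}): 0:0→0,g→0,r→1,d→2,9→0 1:0→1,g→1,r→1,d→1,9→1 2:0→2,g→3,r→1,d→2,9→2 3:0→3,g→3,r→1,d→3,9→4 4:0→4,g→4,r→1,d→5,9→4 5:0→5,g→5,r→1,d→5,9→6 6:0→1,g→6,r→1,d→6,9→6 (ε-aug+det+¬).
'r': N↓-sim [10, 4] end={s14,s18,s19,s7} rej; 1/1 deletions ∈↓L.
'dg9d90': N↓-sim [10, 9, 7, 6, 5, 4, 1] end={s19} ∉↓L; 6/6 del acc.
2 obstructions.

Antichain: [r, dg9d90].


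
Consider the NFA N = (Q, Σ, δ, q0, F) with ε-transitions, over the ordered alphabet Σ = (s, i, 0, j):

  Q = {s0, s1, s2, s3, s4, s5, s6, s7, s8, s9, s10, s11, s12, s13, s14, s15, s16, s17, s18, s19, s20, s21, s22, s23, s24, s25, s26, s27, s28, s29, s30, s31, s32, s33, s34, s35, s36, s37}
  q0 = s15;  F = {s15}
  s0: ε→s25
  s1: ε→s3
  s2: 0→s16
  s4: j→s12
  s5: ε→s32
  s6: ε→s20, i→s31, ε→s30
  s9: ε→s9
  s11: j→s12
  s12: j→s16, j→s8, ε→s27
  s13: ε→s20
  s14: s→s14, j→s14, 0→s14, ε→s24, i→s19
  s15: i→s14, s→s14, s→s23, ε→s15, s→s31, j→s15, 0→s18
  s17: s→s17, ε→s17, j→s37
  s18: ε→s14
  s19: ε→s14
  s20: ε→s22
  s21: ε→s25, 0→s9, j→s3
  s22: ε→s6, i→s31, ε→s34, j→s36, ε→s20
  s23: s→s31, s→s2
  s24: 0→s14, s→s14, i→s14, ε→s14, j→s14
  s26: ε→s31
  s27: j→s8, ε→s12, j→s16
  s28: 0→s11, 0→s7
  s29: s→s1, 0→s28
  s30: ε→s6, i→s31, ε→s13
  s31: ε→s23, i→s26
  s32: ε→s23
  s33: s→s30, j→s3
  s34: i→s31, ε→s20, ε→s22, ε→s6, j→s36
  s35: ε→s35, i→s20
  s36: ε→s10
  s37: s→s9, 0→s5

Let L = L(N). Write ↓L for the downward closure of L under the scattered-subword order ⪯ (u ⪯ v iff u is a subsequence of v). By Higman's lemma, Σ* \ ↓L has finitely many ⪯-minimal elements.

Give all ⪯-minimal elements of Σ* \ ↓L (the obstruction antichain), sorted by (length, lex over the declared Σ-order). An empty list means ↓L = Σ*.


min(Σ*\↓L) = [s, i, 0].

|Q|=38, |F|=1, |δ|=73 (30 ε).
min D↑ (2 st, q0=0, F={1}): 0:s→1,i→1,0→1,j→0 1:s→1,i→1,0→1,j→1.
's': |S_i|=[10, 8] end={s14,s16,s19,s2,s23,s24,s26,s31} rej; 1/1 single-dels accept.
'i': run [10, 8] end={s14,s16,s19,s2,s23,s24,s26,s31} — reject; 1/1 del acc.
'0': |S_i|=[10, 5] end={s14,s16,s18,s19,s24} rej; 1/1 single-dels accept.
3 obstructions.


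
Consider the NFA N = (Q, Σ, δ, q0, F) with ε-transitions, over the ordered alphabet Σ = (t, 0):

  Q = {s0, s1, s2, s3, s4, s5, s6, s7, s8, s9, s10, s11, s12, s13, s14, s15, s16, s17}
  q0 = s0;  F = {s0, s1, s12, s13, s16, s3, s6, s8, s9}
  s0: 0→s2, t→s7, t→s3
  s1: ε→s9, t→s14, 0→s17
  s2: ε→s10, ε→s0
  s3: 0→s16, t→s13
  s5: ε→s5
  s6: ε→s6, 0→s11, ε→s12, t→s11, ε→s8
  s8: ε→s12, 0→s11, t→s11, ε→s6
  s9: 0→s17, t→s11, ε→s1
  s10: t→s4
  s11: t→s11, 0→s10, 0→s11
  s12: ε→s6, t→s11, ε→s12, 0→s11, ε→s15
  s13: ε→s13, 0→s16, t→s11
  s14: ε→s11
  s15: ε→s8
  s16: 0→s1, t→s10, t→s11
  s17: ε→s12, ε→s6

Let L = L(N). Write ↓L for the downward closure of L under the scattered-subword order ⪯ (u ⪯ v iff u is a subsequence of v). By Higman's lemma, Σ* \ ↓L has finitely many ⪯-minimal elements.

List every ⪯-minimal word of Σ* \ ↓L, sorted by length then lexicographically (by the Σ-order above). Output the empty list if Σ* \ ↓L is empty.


|Q|=18, |F|=9, |δ|=42 (18 ε).
min D↑ (7 st, q0=0, F={4}): 0:t→1,0→0 1:t→2,0→3 2:t→4,0→3 3:t→4,0→5 4:t→4,0→4 5:t→4,0→6 6:t→4,0→4.
'ttt': run [17, 15, 13, 4] end={s10,s11,s14,s4} rej; 3/3 del acc.
't0t': N↓-sim [17, 15, 12, 4] end={s10,s11,s14,s4} rej; 3/3 del acc.
't0000': run [17, 15, 12, 11, 8, 3] end={s10,s11,s4} rej; 5/5 del acc.
3 words, ⪯-incomp.

A = [ttt, t0t, t0000].


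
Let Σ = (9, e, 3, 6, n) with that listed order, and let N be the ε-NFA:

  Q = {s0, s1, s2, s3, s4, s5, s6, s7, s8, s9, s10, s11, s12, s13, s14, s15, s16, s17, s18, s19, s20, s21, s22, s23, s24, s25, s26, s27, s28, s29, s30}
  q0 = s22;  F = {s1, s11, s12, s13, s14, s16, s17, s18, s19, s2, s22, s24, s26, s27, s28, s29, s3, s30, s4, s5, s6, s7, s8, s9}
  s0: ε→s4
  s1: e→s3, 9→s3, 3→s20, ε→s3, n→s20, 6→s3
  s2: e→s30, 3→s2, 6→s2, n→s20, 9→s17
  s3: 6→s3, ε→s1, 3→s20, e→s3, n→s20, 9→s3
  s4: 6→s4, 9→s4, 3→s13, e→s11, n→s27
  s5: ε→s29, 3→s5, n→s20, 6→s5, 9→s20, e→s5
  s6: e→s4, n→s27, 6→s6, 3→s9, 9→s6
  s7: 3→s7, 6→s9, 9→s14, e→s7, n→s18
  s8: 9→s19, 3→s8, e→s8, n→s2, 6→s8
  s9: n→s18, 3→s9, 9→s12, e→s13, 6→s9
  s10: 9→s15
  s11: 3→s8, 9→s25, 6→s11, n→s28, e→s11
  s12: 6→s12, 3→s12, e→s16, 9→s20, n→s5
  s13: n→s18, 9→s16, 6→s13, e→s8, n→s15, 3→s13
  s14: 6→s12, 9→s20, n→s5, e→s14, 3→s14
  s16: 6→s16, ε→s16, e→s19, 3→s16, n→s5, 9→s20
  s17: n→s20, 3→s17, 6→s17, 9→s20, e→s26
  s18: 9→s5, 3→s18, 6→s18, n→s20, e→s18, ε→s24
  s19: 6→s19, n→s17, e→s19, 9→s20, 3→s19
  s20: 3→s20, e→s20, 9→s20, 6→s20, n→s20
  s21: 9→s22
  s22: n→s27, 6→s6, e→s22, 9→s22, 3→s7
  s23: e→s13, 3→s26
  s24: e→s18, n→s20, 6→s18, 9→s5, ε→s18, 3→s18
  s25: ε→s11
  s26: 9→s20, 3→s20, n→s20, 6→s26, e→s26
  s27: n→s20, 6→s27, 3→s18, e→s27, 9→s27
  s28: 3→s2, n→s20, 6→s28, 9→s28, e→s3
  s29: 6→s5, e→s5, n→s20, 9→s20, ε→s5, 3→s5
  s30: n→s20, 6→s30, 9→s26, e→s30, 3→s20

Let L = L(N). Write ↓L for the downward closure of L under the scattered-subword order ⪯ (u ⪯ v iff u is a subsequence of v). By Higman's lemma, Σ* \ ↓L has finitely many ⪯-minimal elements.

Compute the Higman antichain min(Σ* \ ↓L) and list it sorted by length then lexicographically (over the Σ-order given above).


|Q|=31, |F|=24, |δ|=139 (9 ε).
min D↑ (22 st, q0=0, F={8}): 0:9→0,e→0,3→1,6→2,n→3 1:9→4,e→1,3→1,6→5,n→6 2:9→2,e→7,3→5,6→2,n→3 3:9→3,e→3,3→6,6→3,n→8 4:9→8,e→4,3→4,6→9,n→10 5:9→9,e→11,3→5,6→5,n→6 6:9→10,e→6,3→6,6→6,n→8 7:9→7,e→12,3→11,6→7,n→3 8:9→8,e→8,3→8,6→8,n→8 9:9→8,e→13,3→9,6→9,n→10 10:9→8,e→10,3→10,6→10,n→8 11:9→13,e→14,3→11,6→11,n→6 12:9→12,e→12,3→14,6→12,n→15 13:9→8,e→16,3→13,6→13,n→10 14:9→16,e→14,3→14,6→14,n→17 15:9→15,e→18,3→17,6→15,n→8 16:9→8,e→16,3→16,6→16,n→19 17:9→19,e→20,3→17,6→17,n→8 18:9→18,e→18,3→8,6→18,n→8 19:9→8,e→21,3→19,6→19,n→8 20:9→21,e→20,3→8,6→20,n→8 21:9→8,e→21,3→8,6→21,n→8 (ε-aug+det+¬).
'nn': |S_i|=[27, 14, 1] end={s20} ∉↓L; 2/2 del acc.
'399': |S_i|=[27, 18, 9, 1] end={s20} ∉↓L; 3/3 del acc.
'6eene3': run [27, 24, 21, 17, 8, 5, 1] end={s20} — reject; 6/6 single-dels accept.
3 minimals (antichain).

A = [nn, 399, 6eene3].


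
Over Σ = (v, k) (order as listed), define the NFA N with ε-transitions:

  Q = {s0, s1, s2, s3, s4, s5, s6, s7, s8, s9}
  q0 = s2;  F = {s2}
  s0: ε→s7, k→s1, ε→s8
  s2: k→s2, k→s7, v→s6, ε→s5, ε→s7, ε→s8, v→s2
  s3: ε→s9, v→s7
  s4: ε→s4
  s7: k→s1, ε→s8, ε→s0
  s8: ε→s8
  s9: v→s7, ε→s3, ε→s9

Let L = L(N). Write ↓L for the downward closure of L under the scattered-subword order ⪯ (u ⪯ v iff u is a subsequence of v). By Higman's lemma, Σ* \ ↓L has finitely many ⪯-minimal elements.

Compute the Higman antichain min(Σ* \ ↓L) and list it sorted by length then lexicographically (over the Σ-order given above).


|Q|=10, |F|=1, |δ|=20 (12 ε).
min D↑ (1 st, q0=0, F={}): 0:v→0,k→0 [Hopcroft].
L(D↑) = ∅ ⇒ ↓L = Σ*.

A = [].


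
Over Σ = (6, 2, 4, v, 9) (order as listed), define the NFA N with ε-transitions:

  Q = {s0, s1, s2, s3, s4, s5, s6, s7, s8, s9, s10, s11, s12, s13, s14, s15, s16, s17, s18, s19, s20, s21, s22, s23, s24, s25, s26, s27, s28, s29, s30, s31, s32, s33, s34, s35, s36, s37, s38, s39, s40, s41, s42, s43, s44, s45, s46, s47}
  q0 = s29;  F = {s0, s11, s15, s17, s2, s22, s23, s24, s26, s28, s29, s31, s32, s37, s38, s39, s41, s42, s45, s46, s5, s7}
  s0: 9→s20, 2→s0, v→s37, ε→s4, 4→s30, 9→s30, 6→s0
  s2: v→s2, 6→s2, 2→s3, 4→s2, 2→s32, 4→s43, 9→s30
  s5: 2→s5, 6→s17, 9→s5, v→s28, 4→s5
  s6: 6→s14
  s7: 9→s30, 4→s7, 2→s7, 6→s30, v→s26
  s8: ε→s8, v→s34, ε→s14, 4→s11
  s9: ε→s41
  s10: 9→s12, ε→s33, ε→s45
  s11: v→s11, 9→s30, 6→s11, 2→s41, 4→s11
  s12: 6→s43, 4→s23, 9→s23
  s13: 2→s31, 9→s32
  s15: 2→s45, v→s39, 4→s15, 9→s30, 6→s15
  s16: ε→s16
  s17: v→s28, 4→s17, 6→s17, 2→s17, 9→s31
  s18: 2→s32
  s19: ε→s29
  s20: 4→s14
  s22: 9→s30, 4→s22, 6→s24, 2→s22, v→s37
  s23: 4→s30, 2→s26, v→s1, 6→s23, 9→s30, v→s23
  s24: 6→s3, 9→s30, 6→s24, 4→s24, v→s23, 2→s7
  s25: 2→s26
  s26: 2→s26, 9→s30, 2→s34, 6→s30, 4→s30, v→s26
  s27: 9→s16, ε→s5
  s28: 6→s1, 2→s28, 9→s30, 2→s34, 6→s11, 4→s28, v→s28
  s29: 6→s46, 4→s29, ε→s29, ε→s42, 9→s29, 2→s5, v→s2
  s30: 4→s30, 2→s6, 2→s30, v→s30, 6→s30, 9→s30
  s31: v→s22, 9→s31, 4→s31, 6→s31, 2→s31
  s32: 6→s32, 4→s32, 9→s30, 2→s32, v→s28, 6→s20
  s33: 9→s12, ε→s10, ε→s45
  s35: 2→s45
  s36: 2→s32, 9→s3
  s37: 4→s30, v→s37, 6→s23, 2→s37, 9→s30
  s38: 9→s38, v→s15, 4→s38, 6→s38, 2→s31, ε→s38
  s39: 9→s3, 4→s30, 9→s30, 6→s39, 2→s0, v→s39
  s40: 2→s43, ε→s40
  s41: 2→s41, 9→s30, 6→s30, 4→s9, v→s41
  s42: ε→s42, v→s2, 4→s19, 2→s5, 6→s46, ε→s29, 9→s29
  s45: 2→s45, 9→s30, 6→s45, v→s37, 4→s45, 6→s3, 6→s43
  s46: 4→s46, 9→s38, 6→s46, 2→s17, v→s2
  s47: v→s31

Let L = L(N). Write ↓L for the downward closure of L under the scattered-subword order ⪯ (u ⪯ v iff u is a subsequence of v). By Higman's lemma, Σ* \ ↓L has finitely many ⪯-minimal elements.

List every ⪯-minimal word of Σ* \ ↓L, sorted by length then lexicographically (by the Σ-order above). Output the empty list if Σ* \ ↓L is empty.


|Q|=48, |F|=22, |δ|=164 (17 ε).
min D↑ (22 st, q0=0, F={8}): 0:6→1,2→2,4→0,v→3,9→0 1:6→1,2→4,4→1,v→3,9→5 2:6→4,2→2,4→2,v→6,9→2 3:6→3,2→7,4→3,v→3,9→8 4:6→4,2→4,4→4,v→6,9→9 5:6→5,2→9,4→5,v→10,9→5 6:6→11,2→6,4→6,v→6,9→8 7:6→7,2→7,4→7,v→6,9→8 8:6→8,2→8,4→8,v→8,9→8 9:6→9,2→9,4→9,v→12,9→9 10:6→10,2→13,4→10,v→14,9→8 11:6→11,2→15,4→11,v→11,9→8 12:6→16,2→12,4→12,v→17,9→8 13:6→13,2→13,4→13,v→17,9→8 14:6→14,2→18,4→8,v→14,9→8 15:6→8,2→15,4→15,v→15,9→8 16:6→16,2→19,4→16,v→20,9→8 17:6→20,2→17,4→8,v→17,9→8 18:6→18,2→18,4→8,v→17,9→8 19:6→8,2→19,4→19,v→21,9→8 20:6→20,2→21,4→8,v→20,9→8 21:6→8,2→21,4→8,v→21,9→8 (ε-aug+det+¬).
'v9': run [33, 25, 5] end={s14,s20,s3,s30,s6} rej; 2/2 del acc.
'69vv4': run [33, 29, 21, 19, 13, 3] end={s14,s30,s6} ∉↓L; 5/5 single-dels accept.
'2v626': N↓-sim [33, 25, 16, 13, 8, 3] end={s14,s30,s6} rej; 5/5 single-dels accept.
3 words, ⪯-incomp.

A = [v9, 69vv4, 2v626].


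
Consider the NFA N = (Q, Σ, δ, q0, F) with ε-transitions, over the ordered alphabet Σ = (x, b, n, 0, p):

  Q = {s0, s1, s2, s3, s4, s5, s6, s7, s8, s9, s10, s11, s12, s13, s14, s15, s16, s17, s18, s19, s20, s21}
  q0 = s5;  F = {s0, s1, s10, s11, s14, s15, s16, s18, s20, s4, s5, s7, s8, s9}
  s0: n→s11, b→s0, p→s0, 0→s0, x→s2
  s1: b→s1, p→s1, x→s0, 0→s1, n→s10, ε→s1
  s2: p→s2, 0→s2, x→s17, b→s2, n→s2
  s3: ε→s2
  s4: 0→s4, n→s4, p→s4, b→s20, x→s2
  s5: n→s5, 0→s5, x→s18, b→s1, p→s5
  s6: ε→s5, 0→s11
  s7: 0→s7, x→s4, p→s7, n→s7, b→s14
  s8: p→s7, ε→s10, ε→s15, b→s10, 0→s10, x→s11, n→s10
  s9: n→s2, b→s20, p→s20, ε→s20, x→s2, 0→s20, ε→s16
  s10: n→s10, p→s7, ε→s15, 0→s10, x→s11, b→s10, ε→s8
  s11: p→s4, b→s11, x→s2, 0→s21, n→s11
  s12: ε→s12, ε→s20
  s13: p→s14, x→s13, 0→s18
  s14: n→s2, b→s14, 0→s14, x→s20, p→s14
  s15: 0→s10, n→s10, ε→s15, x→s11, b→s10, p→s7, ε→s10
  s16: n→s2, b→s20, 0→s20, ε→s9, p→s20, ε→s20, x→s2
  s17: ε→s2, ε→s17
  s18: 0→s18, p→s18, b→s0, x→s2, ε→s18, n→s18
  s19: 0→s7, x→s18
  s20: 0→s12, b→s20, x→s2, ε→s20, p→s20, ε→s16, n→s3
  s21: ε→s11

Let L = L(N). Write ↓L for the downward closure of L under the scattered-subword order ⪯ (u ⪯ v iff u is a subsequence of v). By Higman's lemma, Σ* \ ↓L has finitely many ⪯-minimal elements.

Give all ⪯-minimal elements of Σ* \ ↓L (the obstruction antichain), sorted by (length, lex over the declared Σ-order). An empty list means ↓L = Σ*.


Antichain: [xx, bnpbn].

|Q|=22, |F|=14, |δ|=102 (21 ε).
min D↑ (11 st, q0=0, F={3}): 0:x→1,b→2,n→0,0→0,p→0 1:x→3,b→4,n→1,0→1,p→1 2:x→4,b→2,n→5,0→2,p→2 3:x→3,b→3,n→3,0→3,p→3 4:x→3,b→4,n→6,0→4,p→4 5:x→6,b→5,n→5,0→5,p→7 6:x→3,b→6,n→6,0→6,p→8 7:x→8,b→9,n→7,0→7,p→7 8:x→3,b→10,n→8,0→8,p→8 9:x→10,b→9,n→3,0→9,p→9 10:x→3,b→10,n→3,0→10,p→10.
'xx': |S_i|=[19, 12, 2] end={s17,s2} — reject; 2/2 single-dels accept.
'bnpbn': |S_i|=[19, 17, 15, 10, 8, 3] end={s17,s2,s3} ∉↓L; 5/5 del acc.
2 obstructions.


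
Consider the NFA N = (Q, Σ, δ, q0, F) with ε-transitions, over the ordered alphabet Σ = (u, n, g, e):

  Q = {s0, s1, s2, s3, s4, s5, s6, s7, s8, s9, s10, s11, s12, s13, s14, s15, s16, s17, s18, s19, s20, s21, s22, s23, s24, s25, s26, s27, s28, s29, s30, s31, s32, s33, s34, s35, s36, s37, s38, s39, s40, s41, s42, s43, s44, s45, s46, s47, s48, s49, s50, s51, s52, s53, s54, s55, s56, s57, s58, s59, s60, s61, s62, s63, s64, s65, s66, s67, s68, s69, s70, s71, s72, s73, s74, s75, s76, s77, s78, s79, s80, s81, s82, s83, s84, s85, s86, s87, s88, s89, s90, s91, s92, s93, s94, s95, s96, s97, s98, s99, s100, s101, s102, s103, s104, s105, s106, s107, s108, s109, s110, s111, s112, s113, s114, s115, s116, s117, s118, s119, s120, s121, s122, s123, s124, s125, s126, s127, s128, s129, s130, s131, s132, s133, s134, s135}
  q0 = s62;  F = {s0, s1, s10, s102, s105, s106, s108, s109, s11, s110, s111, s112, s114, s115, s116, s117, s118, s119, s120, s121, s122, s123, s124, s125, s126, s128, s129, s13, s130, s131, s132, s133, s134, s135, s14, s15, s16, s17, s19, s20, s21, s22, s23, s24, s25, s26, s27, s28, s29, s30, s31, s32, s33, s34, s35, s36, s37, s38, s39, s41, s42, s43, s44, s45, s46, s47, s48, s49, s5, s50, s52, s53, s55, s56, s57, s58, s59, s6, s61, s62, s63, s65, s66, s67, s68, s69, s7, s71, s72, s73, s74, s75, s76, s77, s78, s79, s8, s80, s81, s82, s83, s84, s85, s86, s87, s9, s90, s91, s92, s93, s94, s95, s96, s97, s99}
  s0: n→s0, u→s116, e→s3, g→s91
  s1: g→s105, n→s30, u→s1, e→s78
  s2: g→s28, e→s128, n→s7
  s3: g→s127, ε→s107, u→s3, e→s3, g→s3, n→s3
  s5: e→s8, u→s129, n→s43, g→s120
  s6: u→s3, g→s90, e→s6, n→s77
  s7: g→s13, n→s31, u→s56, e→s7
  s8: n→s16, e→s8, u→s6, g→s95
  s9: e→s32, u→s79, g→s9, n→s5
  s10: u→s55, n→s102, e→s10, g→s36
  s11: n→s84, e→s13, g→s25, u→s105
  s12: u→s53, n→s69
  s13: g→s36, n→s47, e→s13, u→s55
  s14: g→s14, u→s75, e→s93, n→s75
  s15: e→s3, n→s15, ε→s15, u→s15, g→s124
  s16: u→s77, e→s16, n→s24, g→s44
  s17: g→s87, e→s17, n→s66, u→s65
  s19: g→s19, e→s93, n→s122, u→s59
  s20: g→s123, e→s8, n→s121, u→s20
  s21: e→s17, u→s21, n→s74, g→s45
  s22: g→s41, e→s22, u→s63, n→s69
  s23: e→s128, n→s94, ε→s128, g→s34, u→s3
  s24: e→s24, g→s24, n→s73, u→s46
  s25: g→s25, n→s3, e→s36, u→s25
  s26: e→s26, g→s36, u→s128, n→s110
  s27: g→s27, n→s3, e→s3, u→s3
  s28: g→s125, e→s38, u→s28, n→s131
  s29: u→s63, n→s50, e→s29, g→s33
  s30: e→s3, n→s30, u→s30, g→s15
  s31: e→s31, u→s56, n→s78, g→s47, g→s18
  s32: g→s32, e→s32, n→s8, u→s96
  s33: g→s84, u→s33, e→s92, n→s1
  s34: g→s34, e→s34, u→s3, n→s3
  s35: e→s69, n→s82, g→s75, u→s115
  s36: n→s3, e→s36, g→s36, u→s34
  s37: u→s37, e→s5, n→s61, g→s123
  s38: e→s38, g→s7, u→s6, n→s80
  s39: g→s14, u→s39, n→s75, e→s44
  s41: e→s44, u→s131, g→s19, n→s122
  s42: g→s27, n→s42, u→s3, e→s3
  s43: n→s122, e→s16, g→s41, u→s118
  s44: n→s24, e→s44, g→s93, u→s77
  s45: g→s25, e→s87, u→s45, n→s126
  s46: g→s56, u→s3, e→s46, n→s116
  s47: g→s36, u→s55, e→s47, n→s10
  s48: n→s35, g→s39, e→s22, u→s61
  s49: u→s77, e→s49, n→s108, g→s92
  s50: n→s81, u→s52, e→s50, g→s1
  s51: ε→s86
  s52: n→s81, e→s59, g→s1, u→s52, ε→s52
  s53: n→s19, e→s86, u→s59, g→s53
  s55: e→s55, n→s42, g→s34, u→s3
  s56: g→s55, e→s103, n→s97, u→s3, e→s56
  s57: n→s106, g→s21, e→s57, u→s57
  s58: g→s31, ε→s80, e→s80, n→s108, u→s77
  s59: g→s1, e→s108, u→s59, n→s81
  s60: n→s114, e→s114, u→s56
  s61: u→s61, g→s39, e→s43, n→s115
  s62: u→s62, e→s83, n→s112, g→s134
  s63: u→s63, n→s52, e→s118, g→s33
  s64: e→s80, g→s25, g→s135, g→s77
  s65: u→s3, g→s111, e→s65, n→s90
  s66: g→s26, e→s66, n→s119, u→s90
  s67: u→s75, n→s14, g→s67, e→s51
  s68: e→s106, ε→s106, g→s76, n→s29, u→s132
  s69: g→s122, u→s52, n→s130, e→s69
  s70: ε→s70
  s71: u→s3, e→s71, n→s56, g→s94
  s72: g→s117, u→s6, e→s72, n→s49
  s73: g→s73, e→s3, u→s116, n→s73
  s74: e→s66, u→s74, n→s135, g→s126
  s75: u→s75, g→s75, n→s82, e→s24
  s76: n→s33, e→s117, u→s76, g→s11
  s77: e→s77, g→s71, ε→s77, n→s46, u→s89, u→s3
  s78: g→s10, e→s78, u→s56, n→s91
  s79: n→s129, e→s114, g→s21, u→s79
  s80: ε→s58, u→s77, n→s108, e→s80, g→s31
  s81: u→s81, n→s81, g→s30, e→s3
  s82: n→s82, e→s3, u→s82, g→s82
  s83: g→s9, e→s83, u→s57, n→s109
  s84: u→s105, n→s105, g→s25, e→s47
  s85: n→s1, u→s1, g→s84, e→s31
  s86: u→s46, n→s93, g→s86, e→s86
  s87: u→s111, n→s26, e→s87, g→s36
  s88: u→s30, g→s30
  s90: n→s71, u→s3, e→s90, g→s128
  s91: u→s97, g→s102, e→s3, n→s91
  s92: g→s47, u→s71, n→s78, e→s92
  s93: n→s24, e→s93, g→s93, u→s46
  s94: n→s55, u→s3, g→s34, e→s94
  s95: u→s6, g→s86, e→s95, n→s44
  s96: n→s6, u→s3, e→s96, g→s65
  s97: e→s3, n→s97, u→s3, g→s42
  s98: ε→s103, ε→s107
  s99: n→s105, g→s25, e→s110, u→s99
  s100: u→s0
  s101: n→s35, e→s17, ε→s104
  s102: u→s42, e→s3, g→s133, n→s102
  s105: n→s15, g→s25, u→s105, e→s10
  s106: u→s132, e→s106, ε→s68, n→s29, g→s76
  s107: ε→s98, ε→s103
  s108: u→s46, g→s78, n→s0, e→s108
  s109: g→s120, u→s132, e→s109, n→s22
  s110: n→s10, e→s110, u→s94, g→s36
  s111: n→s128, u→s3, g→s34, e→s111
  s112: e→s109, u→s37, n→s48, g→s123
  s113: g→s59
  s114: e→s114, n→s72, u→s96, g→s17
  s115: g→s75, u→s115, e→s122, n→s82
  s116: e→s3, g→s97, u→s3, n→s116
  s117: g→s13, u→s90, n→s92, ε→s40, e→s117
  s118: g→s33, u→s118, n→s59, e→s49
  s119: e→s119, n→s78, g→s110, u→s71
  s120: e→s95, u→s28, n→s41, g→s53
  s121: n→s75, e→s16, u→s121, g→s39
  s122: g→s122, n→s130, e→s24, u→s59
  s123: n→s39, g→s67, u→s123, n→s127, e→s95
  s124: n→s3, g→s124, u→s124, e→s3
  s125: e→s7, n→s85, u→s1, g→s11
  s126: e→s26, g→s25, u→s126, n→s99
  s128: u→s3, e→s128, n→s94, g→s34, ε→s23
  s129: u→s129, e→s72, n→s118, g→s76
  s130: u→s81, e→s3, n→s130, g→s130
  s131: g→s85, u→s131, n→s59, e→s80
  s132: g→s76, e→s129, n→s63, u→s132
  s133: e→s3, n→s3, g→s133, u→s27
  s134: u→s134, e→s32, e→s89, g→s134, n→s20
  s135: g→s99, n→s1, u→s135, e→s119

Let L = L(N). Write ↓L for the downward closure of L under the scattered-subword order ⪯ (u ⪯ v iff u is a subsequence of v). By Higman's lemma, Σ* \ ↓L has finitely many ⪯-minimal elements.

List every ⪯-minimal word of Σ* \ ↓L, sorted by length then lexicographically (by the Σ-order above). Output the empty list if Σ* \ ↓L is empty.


A = [geuu, nnnne, nueeuu, nggune, eugggn].

|Q|=136, |F|=115, |δ|=506 (18 ε).
min D↑ (113 st, q0=0, F={43}): 0:u→0,n→1,g→2,e→3 1:u→4,n→5,g→6,e→7 2:u→2,n→8,g→2,e→9 3:u→10,n→7,g→11,e→3 4:u→4,n→12,g→6,e→13 5:u→12,n→14,g→15,e→16 6:u→6,n→15,g→17,e→18 7:u→19,n→16,g→20,e→7 8:u→8,n→21,g→6,e→22 9:u→23,n→22,g→9,e→9 10:u→10,n→24,g→25,e→10 11:u→26,n→13,g→11,e→9 12:u→12,n→27,g→15,e→28 13:u→29,n→28,g→20,e→22 14:u→27,n→30,g→31,e→32 15:u→15,n→31,g→33,e→34 16:u→35,n→32,g→36,e→16 17:u→31,n→33,g→17,e→37 18:u→38,n→34,g→37,e→18 19:u→19,n→35,g→39,e→29 20:u→40,n→36,g→41,e→18 21:u→21,n→31,g→15,e→42 22:u→38,n→42,g→18,e→22 23:u→43,n→38,g→44,e→23 24:u→19,n→45,g→39,e→24 25:u→25,n→46,g→47,e→48 26:u→26,n→29,g→25,e→49 27:u→27,n→30,g→31,e→50 28:u→51,n→50,g→36,e→42 29:u→29,n→51,g→39,e→52 30:u→30,n→30,g→30,e→43 31:u→31,n→30,g→31,e→53 32:u→54,n→55,g→50,e→32 33:u→31,n→31,g→33,e→56 34:u→57,n→53,g→56,e→34 35:u→35,n→54,g→58,e→51 36:u→59,n→50,g→60,e→34 37:u→61,n→56,g→37,e→37 38:u→43,n→57,g→62,e→38 39:u→39,n→58,g→63,e→64 40:u→40,n→59,g→65,e→66 41:u→67,n→60,g→41,e→37 42:u→57,n→53,g→34,e→42 43:u→43,n→43,g→43,e→43 44:u→43,n→62,g→68,e→44 45:u→35,n→69,g→58,e→45 46:u→46,n→70,g→71,e→72 47:u→47,n→71,g→73,e→74 48:u→44,n→72,g→74,e→48 49:u→23,n→52,g→48,e→49 50:u→67,n→55,g→50,e→53 51:u→51,n→67,g→58,e→75 52:u→38,n→75,g→64,e→52 53:u→61,n→76,g→53,e→53 54:u→54,n→77,g→78,e→67 55:u→77,n→55,g→55,e→43 56:u→61,n→53,g→56,e→56 57:u→43,n→61,g→79,e→57 58:u→58,n→78,g→80,e→81 59:u→59,n→67,g→82,e→83 60:u→67,n→50,g→60,e→56 61:u→43,n→84,g→85,e→61 62:u→43,n→79,g→86,e→62 63:u→87,n→80,g→73,e→88 64:u→62,n→81,g→88,e→64 65:u→78,n→82,g→63,e→89 66:u→38,n→83,g→89,e→66 67:u→67,n→77,g→78,e→90 68:u→43,n→86,g→91,e→68 69:u→54,n→77,g→78,e→69 70:u→70,n→78,g→92,e→93 71:u→71,n→92,g→73,e→94 72:u→62,n→93,g→94,e→72 73:u→73,n→43,g→73,e→95 74:u→68,n→94,g→95,e→74 75:u→57,n→90,g→81,e→75 76:u→84,n→76,g→76,e→43 77:u→77,n→77,g→96,e→43 78:u→78,n→96,g→87,e→97 79:u→43,n→85,g→98,e→79 80:u→87,n→87,g→73,e→99 81:u→79,n→97,g→99,e→81 82:u→78,n→78,g→80,e→100 83:u→57,n→90,g→100,e→83 84:u→43,n→84,g→101,e→43 85:u→43,n→101,g→102,e→85 86:u→43,n→98,g→91,e→86 87:u→87,n→103,g→73,e→104 88:u→102,n→99,g→95,e→88 89:u→85,n→100,g→88,e→89 90:u→61,n→105,g→97,e→90 91:u→43,n→43,g→91,e→91 92:u→92,n→87,g→73,e→106 93:u→79,n→97,g→106,e→93 94:u→86,n→106,g→95,e→94 95:u→91,n→43,g→95,e→95 96:u→96,n→96,g→103,e→43 97:u→85,n→107,g→104,e→97 98:u→43,n→102,g→91,e→98 99:u→102,n→104,g→95,e→99 100:u→85,n→97,g→99,e→100 101:u→43,n→101,g→108,e→43 102:u→43,n→108,g→91,e→102 103:u→103,n→103,g→109,e→43 104:u→102,n→110,g→95,e→104 105:u→84,n→105,g→107,e→43 106:u→98,n→104,g→95,e→106 107:u→101,n→107,g→110,e→43 108:u→43,n→108,g→111,e→43 109:u→109,n→43,g→109,e→43 110:u→108,n→110,g→112,e→43 111:u→43,n→43,g→111,e→43 112:u→111,n→43,g→112,e→43 (ε-aug+det+¬).
'geuu': run [124, 105, 62, 24, 6] end={s103,s107,s127,s3,s89,s98} rej; 4/4 deletions ∈↓L.
'nnnne': N↓-sim [124, 109, 74, 40, 20, 5] end={s103,s107,s127,s3,s98} rej; 5/5 deletions ∈↓L.
'nueeuu': N↓-sim [124, 109, 99, 81, 54, 21, 6] end={s103,s107,s127,s3,s89,s98} rej; 6/6 single-dels accept.
'nggune': |S_i|=[124, 109, 79, 56, 33, 19, 5] end={s103,s107,s127,s3,s98} — reject; 6/6 single-dels accept.
'eugggn': N↓-sim [124, 108, 85, 56, 32, 11, 5] end={s103,s107,s127,s3,s98} — reject; 6/6 deletions ∈↓L.
5 minimals (antichain).
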